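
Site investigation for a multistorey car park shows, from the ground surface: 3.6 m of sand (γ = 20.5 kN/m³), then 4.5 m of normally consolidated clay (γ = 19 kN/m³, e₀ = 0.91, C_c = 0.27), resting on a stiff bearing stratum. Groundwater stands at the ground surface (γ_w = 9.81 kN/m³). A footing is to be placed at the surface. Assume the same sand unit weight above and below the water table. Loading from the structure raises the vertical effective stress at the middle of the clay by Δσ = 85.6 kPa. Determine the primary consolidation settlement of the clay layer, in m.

Mid-depth of clay below the ground surface: z = 3.6 + 4.5/2 = 5.85 m.
Total vertical stress at mid-clay: σ_v = 20.5×3.6 + 19×2.25 = 116.55 kPa.
Pore pressure: u = 9.81×(5.85 − 0) = 57.389 kPa.
Initial effective stress: σ'_0 = σ_v − u = 116.55 − 57.389 = 59.161 kPa.
Final effective stress: σ'_f = σ'_0 + Δσ = 59.161 + 85.6 = 144.76 kPa.
Normally consolidated clay, so the full stress increment lies on the virgin compression line:
S_c = C_c·H/(1+e₀)·log₁₀(σ'_f/σ'_0) = 0.27×4.5/(1+0.91)×log₁₀(144.76/59.161)
    = 0.63613 × 0.38861 = 0.2472 m

S_c ≈ 0.247 m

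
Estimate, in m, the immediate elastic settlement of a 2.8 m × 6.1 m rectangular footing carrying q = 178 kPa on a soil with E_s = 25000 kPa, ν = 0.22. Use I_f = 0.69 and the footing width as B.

Immediate (elastic) settlement: S_e = q·B·(1−ν²)/E_s · I_f.
S_e = 178 × 2.8 × (1 − 0.22²) / 25000 × 0.69
    = 178 × 2.8 × 0.9516 / 25000 × 0.69
    = 0.01309 m

S_e ≈ 0.0131 m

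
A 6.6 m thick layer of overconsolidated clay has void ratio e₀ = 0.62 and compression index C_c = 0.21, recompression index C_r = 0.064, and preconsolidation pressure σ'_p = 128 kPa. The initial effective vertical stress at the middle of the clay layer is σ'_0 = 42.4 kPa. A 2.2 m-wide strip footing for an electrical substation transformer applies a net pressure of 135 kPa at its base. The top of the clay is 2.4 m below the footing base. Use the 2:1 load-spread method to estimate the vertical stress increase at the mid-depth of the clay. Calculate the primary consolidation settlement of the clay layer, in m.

Mid-depth of clay below the footing base: z = 2.4 + 6.6/2 = 5.7 m.
Stress increase at mid-clay by the 2:1 spreading method:
Δσ = qB/(B+z) = 135×2.2/(2.2+5.7) = 37.595 kPa
Final effective stress: σ'_f = 42.4 + 37.595 = 79.995 kPa.
σ'_f = 79.995 ≤ σ'_p = 128 kPa, so the clay remains overconsolidated and only the recompression index applies:
S_c = C_r·H/(1+e₀)·log₁₀(σ'_f/σ'_0) = 0.064×6.6/1.62×log₁₀(79.995/42.4)
    = 0.26074 × 0.2757 = 0.07189 m

S_c ≈ 0.0719 m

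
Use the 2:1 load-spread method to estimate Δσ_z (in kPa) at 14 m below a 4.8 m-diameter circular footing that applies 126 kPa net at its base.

Δσ_z ≈ 8.21 kPa

By the 2:1 method the load spreads at 1 horizontal : 2 vertical, so at depth z the loaded area has grown by z in each plan dimension:
Δσ ≈ qD²/(D+z)² = 126×4.8²/(4.8+14)² = 8.2137 kPa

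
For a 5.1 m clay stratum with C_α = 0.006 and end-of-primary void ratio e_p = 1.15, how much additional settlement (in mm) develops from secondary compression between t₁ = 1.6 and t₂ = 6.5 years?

S_s ≈ 8.66 mm

Secondary compression: S_s = C_α·H/(1+e_p)·log₁₀(t₂/t₁)
S_s = 0.006×5.1/(1+1.15)×log₁₀(6.5/1.6)
    = 0.01423 × 0.6088 = 0.008665 m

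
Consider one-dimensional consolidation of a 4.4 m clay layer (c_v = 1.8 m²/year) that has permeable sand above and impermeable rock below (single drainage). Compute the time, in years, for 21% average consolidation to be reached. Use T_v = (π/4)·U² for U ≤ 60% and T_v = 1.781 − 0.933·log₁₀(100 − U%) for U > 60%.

t ≈ 0.373 years

Drainage path length: H_d = H = 4.4 m (single drainage).
U ≤ 60%: T_v = (π/4)·U² = (π/4)×0.21² = 0.034636.
t = T_v·H_d²/c_v = 0.034636×4.4²/1.8 = 0.3725 years.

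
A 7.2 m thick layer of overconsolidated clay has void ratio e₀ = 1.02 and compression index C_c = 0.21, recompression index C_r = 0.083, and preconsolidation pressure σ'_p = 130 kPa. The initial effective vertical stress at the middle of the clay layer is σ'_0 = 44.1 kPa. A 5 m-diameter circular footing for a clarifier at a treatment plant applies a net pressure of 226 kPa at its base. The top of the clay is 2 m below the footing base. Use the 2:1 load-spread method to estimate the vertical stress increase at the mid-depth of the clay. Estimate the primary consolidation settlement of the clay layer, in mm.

S_c ≈ 97.8 mm

Mid-depth of clay below the footing base: z = 2 + 7.2/2 = 5.6 m.
Stress increase at mid-clay by the 2:1 spreading method:
Δσ ≈ qD²/(D+z)² = 226×5²/(5+5.6)² = 50.285 kPa
Final effective stress: σ'_f = 44.1 + 50.285 = 94.385 kPa.
σ'_f = 94.385 ≤ σ'_p = 130 kPa, so the clay remains overconsolidated and only the recompression index applies:
S_c = C_r·H/(1+e₀)·log₁₀(σ'_f/σ'_0) = 0.083×7.2/2.02×log₁₀(94.385/44.1)
    = 0.29585 × 0.33046 = 0.09777 m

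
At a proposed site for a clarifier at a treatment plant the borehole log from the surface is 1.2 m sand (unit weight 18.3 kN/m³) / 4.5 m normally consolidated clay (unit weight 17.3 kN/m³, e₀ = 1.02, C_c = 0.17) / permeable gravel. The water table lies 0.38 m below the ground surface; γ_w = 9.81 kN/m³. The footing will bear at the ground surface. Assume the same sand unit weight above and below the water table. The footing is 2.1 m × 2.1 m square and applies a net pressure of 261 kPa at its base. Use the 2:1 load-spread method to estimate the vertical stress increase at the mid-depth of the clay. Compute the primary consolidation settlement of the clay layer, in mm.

Mid-depth of clay below the ground surface: z = 1.2 + 4.5/2 = 3.45 m.
Total vertical stress at mid-clay: σ_v = 18.3×1.2 + 17.3×2.25 = 60.885 kPa.
Pore pressure: u = 9.81×(3.45 − 0.38) = 30.117 kPa.
Initial effective stress: σ'_0 = σ_v − u = 60.885 − 30.117 = 30.768 kPa.
Stress increase at mid-clay by the 2:1 spreading method:
Δσ = qBL/((B+z)(L+z)) = 261×2.1×2.1/((2.1+3.45)(2.1+3.45)) = 37.367 kPa
Final effective stress: σ'_f = σ'_0 + Δσ = 30.768 + 37.367 = 68.135 kPa.
Normally consolidated clay, so the full stress increment lies on the virgin compression line:
S_c = C_c·H/(1+e₀)·log₁₀(σ'_f/σ'_0) = 0.17×4.5/(1+1.02)×log₁₀(68.135/30.768)
    = 0.37871 × 0.34527 = 0.1308 m

S_c ≈ 131 mm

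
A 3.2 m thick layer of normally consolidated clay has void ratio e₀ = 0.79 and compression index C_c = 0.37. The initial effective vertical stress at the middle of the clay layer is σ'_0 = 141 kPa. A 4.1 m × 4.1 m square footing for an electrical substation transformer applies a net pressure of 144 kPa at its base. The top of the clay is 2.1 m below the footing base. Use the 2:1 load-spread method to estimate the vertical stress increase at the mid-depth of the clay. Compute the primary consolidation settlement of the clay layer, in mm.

S_c ≈ 71.4 mm

Mid-depth of clay below the footing base: z = 2.1 + 3.2/2 = 3.7 m.
Stress increase at mid-clay by the 2:1 spreading method:
Δσ = qBL/((B+z)(L+z)) = 144×4.1×4.1/((4.1+3.7)(4.1+3.7)) = 39.787 kPa
Final effective stress: σ'_f = σ'_0 + Δσ = 141 + 39.787 = 180.79 kPa.
Normally consolidated clay, so the full stress increment lies on the virgin compression line:
S_c = C_c·H/(1+e₀)·log₁₀(σ'_f/σ'_0) = 0.37×3.2/(1+0.79)×log₁₀(180.79/141)
    = 0.66145 × 0.10796 = 0.07141 m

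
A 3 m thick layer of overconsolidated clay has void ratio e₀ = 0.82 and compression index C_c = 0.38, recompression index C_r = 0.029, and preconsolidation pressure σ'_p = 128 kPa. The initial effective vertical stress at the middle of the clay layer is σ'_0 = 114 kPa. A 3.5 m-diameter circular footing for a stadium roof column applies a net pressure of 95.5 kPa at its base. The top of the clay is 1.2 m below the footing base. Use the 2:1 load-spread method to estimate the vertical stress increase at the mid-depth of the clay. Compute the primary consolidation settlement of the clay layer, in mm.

S_c ≈ 35.3 mm

Mid-depth of clay below the footing base: z = 1.2 + 3/2 = 2.7 m.
Stress increase at mid-clay by the 2:1 spreading method:
Δσ ≈ qD²/(D+z)² = 95.5×3.5²/(3.5+2.7)² = 30.434 kPa
Final effective stress: σ'_f = 114 + 30.434 = 144.43 kPa.
σ'_f = 144.43 > σ'_p = 128 kPa, so the stress path crosses the preconsolidation pressure — recompression up to σ'_p, then virgin compression beyond:
S_c = H/(1+e₀)·[C_r·log₁₀(σ'_p/σ'_0) + C_c·log₁₀(σ'_f/σ'_p)]
    = 3/1.82 × [0.029×log₁₀(128/114) + 0.38×log₁₀(144.43/128)]
    = 1.6484 × [0.0014588 + 0.01993] = 0.03526 m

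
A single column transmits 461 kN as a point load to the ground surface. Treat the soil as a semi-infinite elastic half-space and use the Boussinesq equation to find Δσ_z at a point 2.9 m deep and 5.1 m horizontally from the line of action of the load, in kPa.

Boussinesq vertical stress below a point load on an elastic half-space:
Δσ_z = 3P/(2πz²) · [1 + (r/z)²]^(−5/2)
r/z = 5.1/2.9 = 1.7586; [1+(r/z)²]^(−5/2) = 0.02951.
Δσ_z = 3×461/(2π×2.9²) × 0.02951 = 26.173 × 0.02951 = 0.7724 kPa

Δσ_z ≈ 0.772 kPa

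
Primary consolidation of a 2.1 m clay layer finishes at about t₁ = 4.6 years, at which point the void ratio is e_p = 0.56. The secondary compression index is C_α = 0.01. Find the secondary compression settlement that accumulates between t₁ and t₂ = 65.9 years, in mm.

Secondary compression: S_s = C_α·H/(1+e_p)·log₁₀(t₂/t₁)
S_s = 0.01×2.1/(1+0.56)×log₁₀(65.9/4.6)
    = 0.01346 × 1.156 = 0.01556 m

S_s ≈ 15.6 mm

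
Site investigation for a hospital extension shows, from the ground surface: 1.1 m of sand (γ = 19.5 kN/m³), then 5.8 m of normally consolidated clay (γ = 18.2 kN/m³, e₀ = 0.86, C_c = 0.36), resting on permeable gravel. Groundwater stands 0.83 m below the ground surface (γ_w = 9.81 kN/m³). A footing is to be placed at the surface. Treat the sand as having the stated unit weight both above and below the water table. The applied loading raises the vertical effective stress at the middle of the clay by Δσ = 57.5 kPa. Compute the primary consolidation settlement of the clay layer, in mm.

Mid-depth of clay below the ground surface: z = 1.1 + 5.8/2 = 4 m.
Total vertical stress at mid-clay: σ_v = 19.5×1.1 + 18.2×2.9 = 74.23 kPa.
Pore pressure: u = 9.81×(4 − 0.83) = 31.098 kPa.
Initial effective stress: σ'_0 = σ_v − u = 74.23 − 31.098 = 43.132 kPa.
Final effective stress: σ'_f = σ'_0 + Δσ = 43.132 + 57.5 = 100.63 kPa.
Normally consolidated clay, so the full stress increment lies on the virgin compression line:
S_c = C_c·H/(1+e₀)·log₁₀(σ'_f/σ'_0) = 0.36×5.8/(1+0.86)×log₁₀(100.63/43.132)
    = 1.1226 × 0.36793 = 0.413 m

S_c ≈ 413 mm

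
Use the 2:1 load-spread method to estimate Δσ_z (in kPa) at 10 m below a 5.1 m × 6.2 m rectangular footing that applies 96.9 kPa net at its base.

By the 2:1 method the load spreads at 1 horizontal : 2 vertical, so at depth z the loaded area has grown by z in each plan dimension:
Δσ = qBL/((B+z)(L+z)) = 96.9×5.1×6.2/((5.1+10)(6.2+10)) = 12.525 kPa

Δσ_z ≈ 12.5 kPa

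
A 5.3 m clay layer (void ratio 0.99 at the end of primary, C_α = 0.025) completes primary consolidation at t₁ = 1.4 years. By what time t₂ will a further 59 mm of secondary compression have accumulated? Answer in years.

S_s = C_α·H/(1+e_p)·log₁₀(t₂/t₁) ⇒ log₁₀(t₂/t₁) = S_s·(1+e_p)/(C_α·H).
log₁₀(t₂/t₁) = 0.059 × (1+0.99) / (0.025×5.3) = 0.8861
t₂ = t₁ × 10^0.8861 = 1.4 × 7.693 = 10.77 years

t₂ ≈ 10.8 years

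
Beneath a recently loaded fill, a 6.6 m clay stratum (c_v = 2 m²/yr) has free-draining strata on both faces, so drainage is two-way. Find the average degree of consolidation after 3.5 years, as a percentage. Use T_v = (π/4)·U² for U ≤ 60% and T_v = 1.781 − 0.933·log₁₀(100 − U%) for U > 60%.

Drainage path length: H_d = H/2 = 3.3 m (double drainage).
T_v = c_v·t/H_d² = 2×3.5/3.3² = 0.64279.
T_v = 0.64279 corresponds to the U > 60% branch:
U = 1 − 10^((1.781 − T_v)/0.933)/100 = 0.8341

U ≈ 83.4 %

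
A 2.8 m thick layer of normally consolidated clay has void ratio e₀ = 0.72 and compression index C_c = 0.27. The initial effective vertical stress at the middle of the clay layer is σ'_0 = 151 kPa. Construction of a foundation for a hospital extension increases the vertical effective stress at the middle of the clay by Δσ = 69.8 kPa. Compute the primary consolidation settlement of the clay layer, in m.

Final effective stress: σ'_f = σ'_0 + Δσ = 151 + 69.8 = 220.8 kPa.
Normally consolidated clay, so the full stress increment lies on the virgin compression line:
S_c = C_c·H/(1+e₀)·log₁₀(σ'_f/σ'_0) = 0.27×2.8/(1+0.72)×log₁₀(220.8/151)
    = 0.43953 × 0.16502 = 0.07253 m

S_c ≈ 0.0725 m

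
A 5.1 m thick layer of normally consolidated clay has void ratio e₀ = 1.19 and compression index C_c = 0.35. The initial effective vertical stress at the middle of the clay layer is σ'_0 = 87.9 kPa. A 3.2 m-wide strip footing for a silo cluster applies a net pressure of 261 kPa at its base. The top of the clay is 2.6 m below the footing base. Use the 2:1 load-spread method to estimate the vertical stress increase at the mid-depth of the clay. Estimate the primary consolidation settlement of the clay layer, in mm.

Mid-depth of clay below the footing base: z = 2.6 + 5.1/2 = 5.15 m.
Stress increase at mid-clay by the 2:1 spreading method:
Δσ = qB/(B+z) = 261×3.2/(3.2+5.15) = 100.02 kPa
Final effective stress: σ'_f = σ'_0 + Δσ = 87.9 + 100.02 = 187.92 kPa.
Normally consolidated clay, so the full stress increment lies on the virgin compression line:
S_c = C_c·H/(1+e₀)·log₁₀(σ'_f/σ'_0) = 0.35×5.1/(1+1.19)×log₁₀(187.92/87.9)
    = 0.81507 × 0.32998 = 0.269 m

S_c ≈ 269 mm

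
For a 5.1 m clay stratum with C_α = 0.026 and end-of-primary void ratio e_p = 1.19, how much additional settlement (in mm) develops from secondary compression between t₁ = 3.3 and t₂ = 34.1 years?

Secondary compression: S_s = C_α·H/(1+e_p)·log₁₀(t₂/t₁)
S_s = 0.026×5.1/(1+1.19)×log₁₀(34.1/3.3)
    = 0.06055 × 1.014 = 0.06141 m

S_s ≈ 61.4 mm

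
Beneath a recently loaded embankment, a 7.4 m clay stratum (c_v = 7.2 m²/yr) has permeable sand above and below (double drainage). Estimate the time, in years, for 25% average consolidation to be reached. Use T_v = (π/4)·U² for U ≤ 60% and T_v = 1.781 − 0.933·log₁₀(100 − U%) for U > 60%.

Drainage path length: H_d = H/2 = 3.7 m (double drainage).
U ≤ 60%: T_v = (π/4)·U² = (π/4)×0.25² = 0.049087.
t = T_v·H_d²/c_v = 0.049087×3.7²/7.2 = 0.09333 years.

t ≈ 0.0933 years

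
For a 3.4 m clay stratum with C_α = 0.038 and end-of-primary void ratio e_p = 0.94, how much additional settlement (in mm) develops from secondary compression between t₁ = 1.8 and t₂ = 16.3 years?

S_s ≈ 63.7 mm

Secondary compression: S_s = C_α·H/(1+e_p)·log₁₀(t₂/t₁)
S_s = 0.038×3.4/(1+0.94)×log₁₀(16.3/1.8)
    = 0.0666 × 0.9569 = 0.06373 m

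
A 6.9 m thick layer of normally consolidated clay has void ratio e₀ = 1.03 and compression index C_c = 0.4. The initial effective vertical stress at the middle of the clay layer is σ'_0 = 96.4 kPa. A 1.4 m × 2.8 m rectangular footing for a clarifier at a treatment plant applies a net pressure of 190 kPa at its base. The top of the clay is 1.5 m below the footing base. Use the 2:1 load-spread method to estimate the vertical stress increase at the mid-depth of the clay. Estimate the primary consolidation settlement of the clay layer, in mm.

Mid-depth of clay below the footing base: z = 1.5 + 6.9/2 = 4.95 m.
Stress increase at mid-clay by the 2:1 spreading method:
Δσ = qBL/((B+z)(L+z)) = 190×1.4×2.8/((1.4+4.95)(2.8+4.95)) = 15.134 kPa
Final effective stress: σ'_f = σ'_0 + Δσ = 96.4 + 15.134 = 111.53 kPa.
Normally consolidated clay, so the full stress increment lies on the virgin compression line:
S_c = C_c·H/(1+e₀)·log₁₀(σ'_f/σ'_0) = 0.4×6.9/(1+1.03)×log₁₀(111.53/96.4)
    = 1.3596 × 0.063315 = 0.08608 m

S_c ≈ 86.1 mm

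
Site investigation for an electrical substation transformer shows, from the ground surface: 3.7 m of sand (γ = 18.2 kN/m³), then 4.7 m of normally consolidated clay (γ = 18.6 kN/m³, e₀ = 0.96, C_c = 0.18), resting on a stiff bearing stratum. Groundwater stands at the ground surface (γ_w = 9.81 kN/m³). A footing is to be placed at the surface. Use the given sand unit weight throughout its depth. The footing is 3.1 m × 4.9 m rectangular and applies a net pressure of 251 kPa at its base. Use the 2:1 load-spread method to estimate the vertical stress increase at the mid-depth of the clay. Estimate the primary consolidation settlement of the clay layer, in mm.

S_c ≈ 103 mm

Mid-depth of clay below the ground surface: z = 3.7 + 4.7/2 = 6.05 m.
Total vertical stress at mid-clay: σ_v = 18.2×3.7 + 18.6×2.35 = 111.05 kPa.
Pore pressure: u = 9.81×(6.05 − 0) = 59.351 kPa.
Initial effective stress: σ'_0 = σ_v − u = 111.05 − 59.351 = 51.699 kPa.
Stress increase at mid-clay by the 2:1 spreading method:
Δσ = qBL/((B+z)(L+z)) = 251×3.1×4.9/((3.1+6.05)(4.9+6.05)) = 38.054 kPa
Final effective stress: σ'_f = σ'_0 + Δσ = 51.699 + 38.054 = 89.753 kPa.
Normally consolidated clay, so the full stress increment lies on the virgin compression line:
S_c = C_c·H/(1+e₀)·log₁₀(σ'_f/σ'_0) = 0.18×4.7/(1+0.96)×log₁₀(89.753/51.699)
    = 0.43163 × 0.23957 = 0.1034 m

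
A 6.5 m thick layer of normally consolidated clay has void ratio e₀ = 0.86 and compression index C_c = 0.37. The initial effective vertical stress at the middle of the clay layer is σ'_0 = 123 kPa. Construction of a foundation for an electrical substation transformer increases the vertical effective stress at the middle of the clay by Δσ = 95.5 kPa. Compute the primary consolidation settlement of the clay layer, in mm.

S_c ≈ 323 mm

Final effective stress: σ'_f = σ'_0 + Δσ = 123 + 95.5 = 218.5 kPa.
Normally consolidated clay, so the full stress increment lies on the virgin compression line:
S_c = C_c·H/(1+e₀)·log₁₀(σ'_f/σ'_0) = 0.37×6.5/(1+0.86)×log₁₀(218.5/123)
    = 1.293 × 0.24955 = 0.3227 m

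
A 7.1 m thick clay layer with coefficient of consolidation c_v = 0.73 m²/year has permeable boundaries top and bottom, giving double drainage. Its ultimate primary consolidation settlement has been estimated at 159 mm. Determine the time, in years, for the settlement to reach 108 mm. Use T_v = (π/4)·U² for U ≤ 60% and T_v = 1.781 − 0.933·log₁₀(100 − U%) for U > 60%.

t ≈ 6.49 years

Drainage path length: H_d = H/2 = 3.55 m (double drainage).
U = S(t)/S_ult = 108/159 = 0.6792.
U > 60%: T_v = 1.781 − 0.933·log₁₀(100 − 67.925) = 0.37574.
t = T_v·H_d²/c_v = 0.37574×3.55²/0.73 = 6.487 years.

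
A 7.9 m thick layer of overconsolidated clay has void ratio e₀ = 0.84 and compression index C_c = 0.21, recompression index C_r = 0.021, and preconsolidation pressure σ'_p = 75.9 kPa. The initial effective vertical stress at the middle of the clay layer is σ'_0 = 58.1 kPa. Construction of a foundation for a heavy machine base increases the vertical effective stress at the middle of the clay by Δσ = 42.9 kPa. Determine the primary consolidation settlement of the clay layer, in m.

S_c ≈ 0.122 m

Final effective stress: σ'_f = 58.1 + 42.9 = 101 kPa.
σ'_f = 101 > σ'_p = 75.9 kPa, so the stress path crosses the preconsolidation pressure — recompression up to σ'_p, then virgin compression beyond:
S_c = H/(1+e₀)·[C_r·log₁₀(σ'_p/σ'_0) + C_c·log₁₀(σ'_f/σ'_p)]
    = 7.9/1.84 × [0.021×log₁₀(75.9/58.1) + 0.21×log₁₀(101/75.9)]
    = 4.2935 × [0.0024374 + 0.026057] = 0.1223 m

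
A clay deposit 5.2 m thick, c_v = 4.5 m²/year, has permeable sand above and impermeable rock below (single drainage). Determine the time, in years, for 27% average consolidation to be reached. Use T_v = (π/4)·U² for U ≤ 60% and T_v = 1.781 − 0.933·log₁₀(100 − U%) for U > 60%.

t ≈ 0.344 years

Drainage path length: H_d = H = 5.2 m (single drainage).
U ≤ 60%: T_v = (π/4)·U² = (π/4)×0.27² = 0.057256.
t = T_v·H_d²/c_v = 0.057256×5.2²/4.5 = 0.344 years.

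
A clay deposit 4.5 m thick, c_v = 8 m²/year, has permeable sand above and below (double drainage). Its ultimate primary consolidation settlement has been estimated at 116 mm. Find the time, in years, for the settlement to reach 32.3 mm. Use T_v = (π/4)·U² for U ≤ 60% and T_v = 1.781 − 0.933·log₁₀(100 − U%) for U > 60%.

Drainage path length: H_d = H/2 = 2.25 m (double drainage).
U = S(t)/S_ult = 32.3/116 = 0.2784.
U ≤ 60%: T_v = (π/4)·U² = (π/4)×0.27845² = 0.060895.
t = T_v·H_d²/c_v = 0.060895×2.25²/8 = 0.03854 years.

t ≈ 0.0385 years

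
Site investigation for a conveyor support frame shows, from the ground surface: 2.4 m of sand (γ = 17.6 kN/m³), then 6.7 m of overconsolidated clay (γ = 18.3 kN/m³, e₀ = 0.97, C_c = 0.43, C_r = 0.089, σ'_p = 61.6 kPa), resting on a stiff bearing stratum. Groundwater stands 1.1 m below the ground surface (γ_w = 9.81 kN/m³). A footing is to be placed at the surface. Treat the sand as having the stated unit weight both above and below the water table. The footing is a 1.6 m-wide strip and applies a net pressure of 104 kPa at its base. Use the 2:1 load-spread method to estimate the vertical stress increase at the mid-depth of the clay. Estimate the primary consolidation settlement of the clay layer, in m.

S_c ≈ 0.179 m

Mid-depth of clay below the ground surface: z = 2.4 + 6.7/2 = 5.75 m.
Total vertical stress at mid-clay: σ_v = 17.6×2.4 + 18.3×3.35 = 103.55 kPa.
Pore pressure: u = 9.81×(5.75 − 1.1) = 45.617 kPa.
Initial effective stress: σ'_0 = σ_v − u = 103.55 − 45.617 = 57.933 kPa.
Stress increase at mid-clay by the 2:1 spreading method:
Δσ = qB/(B+z) = 104×1.6/(1.6+5.75) = 22.639 kPa
Final effective stress: σ'_f = 57.933 + 22.639 = 80.572 kPa.
σ'_f = 80.572 > σ'_p = 61.6 kPa, so the stress path crosses the preconsolidation pressure — recompression up to σ'_p, then virgin compression beyond:
S_c = H/(1+e₀)·[C_r·log₁₀(σ'_p/σ'_0) + C_c·log₁₀(σ'_f/σ'_p)]
    = 6.7/1.97 × [0.089×log₁₀(61.6/57.933) + 0.43×log₁₀(80.572/61.6)]
    = 3.401 × [0.0023723 + 0.050139] = 0.1786 m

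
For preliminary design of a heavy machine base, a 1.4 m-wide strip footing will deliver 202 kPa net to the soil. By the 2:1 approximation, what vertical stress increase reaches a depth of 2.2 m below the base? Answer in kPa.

By the 2:1 method the load spreads at 1 horizontal : 2 vertical, so at depth z the loaded area has grown by z in each plan dimension:
Δσ = qB/(B+z) = 202×1.4/(1.4+2.2) = 78.556 kPa

Δσ_z ≈ 78.6 kPa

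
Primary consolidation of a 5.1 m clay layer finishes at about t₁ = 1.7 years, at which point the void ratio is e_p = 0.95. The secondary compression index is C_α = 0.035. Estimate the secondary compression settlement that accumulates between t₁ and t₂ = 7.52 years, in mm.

Secondary compression: S_s = C_α·H/(1+e_p)·log₁₀(t₂/t₁)
S_s = 0.035×5.1/(1+0.95)×log₁₀(7.52/1.7)
    = 0.09154 × 0.6458 = 0.05911 m

S_s ≈ 59.1 mm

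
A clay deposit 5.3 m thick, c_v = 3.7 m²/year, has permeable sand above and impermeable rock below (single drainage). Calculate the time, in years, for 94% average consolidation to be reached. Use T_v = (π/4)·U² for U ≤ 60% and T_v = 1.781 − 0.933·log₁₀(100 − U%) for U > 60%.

t ≈ 8.01 years

Drainage path length: H_d = H = 5.3 m (single drainage).
U > 60%: T_v = 1.781 − 0.933·log₁₀(100 − 94) = 1.055.
t = T_v·H_d²/c_v = 1.055×5.3²/3.7 = 8.009 years.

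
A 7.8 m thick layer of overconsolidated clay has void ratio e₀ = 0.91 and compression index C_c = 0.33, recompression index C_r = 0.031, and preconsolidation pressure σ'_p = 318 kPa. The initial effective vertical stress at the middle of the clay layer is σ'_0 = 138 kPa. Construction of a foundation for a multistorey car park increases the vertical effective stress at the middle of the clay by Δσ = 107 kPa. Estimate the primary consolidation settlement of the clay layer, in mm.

Final effective stress: σ'_f = 138 + 107 = 245 kPa.
σ'_f = 245 ≤ σ'_p = 318 kPa, so the clay remains overconsolidated and only the recompression index applies:
S_c = C_r·H/(1+e₀)·log₁₀(σ'_f/σ'_0) = 0.031×7.8/1.91×log₁₀(245/138)
    = 0.1266 × 0.24929 = 0.03156 m

S_c ≈ 31.6 mm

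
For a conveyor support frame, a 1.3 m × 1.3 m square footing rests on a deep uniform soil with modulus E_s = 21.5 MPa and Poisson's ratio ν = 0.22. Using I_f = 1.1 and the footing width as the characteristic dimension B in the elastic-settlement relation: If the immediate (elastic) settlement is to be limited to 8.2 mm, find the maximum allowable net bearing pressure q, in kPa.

q ≈ 130 kPa

E_s = 21.5 MPa = 21500 kPa.
S_e = q·B·(1−ν²)/E_s · I_f  ⇒  q = S_e·E_s / (B·(1−ν²)·I_f).
q = 0.0082 × 21500 / (1.3 × 0.9516 × 1.1) = 129.6 kPa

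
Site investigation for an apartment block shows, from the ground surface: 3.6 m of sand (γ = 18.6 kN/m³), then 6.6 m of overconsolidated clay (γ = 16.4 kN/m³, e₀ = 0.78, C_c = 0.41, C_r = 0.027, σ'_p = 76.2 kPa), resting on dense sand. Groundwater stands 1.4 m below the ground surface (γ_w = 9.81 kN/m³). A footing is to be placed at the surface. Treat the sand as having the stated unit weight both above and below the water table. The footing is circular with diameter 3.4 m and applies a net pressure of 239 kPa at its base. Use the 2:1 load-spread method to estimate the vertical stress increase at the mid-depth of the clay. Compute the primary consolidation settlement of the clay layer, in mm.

Mid-depth of clay below the ground surface: z = 3.6 + 6.6/2 = 6.9 m.
Total vertical stress at mid-clay: σ_v = 18.6×3.6 + 16.4×3.3 = 121.08 kPa.
Pore pressure: u = 9.81×(6.9 − 1.4) = 53.955 kPa.
Initial effective stress: σ'_0 = σ_v − u = 121.08 − 53.955 = 67.125 kPa.
Stress increase at mid-clay by the 2:1 spreading method:
Δσ ≈ qD²/(D+z)² = 239×3.4²/(3.4+6.9)² = 26.042 kPa
Final effective stress: σ'_f = 67.125 + 26.042 = 93.167 kPa.
σ'_f = 93.167 > σ'_p = 76.2 kPa, so the stress path crosses the preconsolidation pressure — recompression up to σ'_p, then virgin compression beyond:
S_c = H/(1+e₀)·[C_r·log₁₀(σ'_p/σ'_0) + C_c·log₁₀(σ'_f/σ'_p)]
    = 6.6/1.78 × [0.027×log₁₀(76.2/67.125) + 0.41×log₁₀(93.167/76.2)]
    = 3.7079 × [0.0014869 + 0.035796] = 0.1382 m

S_c ≈ 138 mm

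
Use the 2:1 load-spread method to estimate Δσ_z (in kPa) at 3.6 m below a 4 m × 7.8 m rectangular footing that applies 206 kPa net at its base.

Δσ_z ≈ 74.2 kPa

By the 2:1 method the load spreads at 1 horizontal : 2 vertical, so at depth z the loaded area has grown by z in each plan dimension:
Δσ = qBL/((B+z)(L+z)) = 206×4×7.8/((4+3.6)(7.8+3.6)) = 74.183 kPa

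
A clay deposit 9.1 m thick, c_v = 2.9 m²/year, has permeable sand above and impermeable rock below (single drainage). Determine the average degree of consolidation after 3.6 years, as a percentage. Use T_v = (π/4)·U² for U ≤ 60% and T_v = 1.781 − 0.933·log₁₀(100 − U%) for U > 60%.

Drainage path length: H_d = H = 9.1 m (single drainage).
T_v = c_v·t/H_d² = 2.9×3.6/9.1² = 0.12607.
T_v = 0.12607 corresponds to the U ≤ 60% branch:
U = √(4T_v/π) = 0.4006

U ≈ 40.1 %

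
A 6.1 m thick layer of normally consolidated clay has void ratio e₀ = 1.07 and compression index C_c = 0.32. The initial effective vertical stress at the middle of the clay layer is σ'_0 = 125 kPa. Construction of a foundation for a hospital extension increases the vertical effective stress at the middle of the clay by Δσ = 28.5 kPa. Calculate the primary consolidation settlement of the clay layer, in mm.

S_c ≈ 84.1 mm

Final effective stress: σ'_f = σ'_0 + Δσ = 125 + 28.5 = 153.5 kPa.
Normally consolidated clay, so the full stress increment lies on the virgin compression line:
S_c = C_c·H/(1+e₀)·log₁₀(σ'_f/σ'_0) = 0.32×6.1/(1+1.07)×log₁₀(153.5/125)
    = 0.943 × 0.089198 = 0.08411 m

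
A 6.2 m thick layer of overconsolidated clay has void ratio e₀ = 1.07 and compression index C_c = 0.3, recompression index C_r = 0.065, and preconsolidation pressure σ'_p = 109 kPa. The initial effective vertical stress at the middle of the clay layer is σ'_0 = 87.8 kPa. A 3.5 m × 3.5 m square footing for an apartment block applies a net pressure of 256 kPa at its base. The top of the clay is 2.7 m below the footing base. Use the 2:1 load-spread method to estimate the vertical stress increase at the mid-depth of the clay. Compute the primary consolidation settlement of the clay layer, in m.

S_c ≈ 0.0688 m

Mid-depth of clay below the footing base: z = 2.7 + 6.2/2 = 5.8 m.
Stress increase at mid-clay by the 2:1 spreading method:
Δσ = qBL/((B+z)(L+z)) = 256×3.5×3.5/((3.5+5.8)(3.5+5.8)) = 36.259 kPa
Final effective stress: σ'_f = 87.8 + 36.259 = 124.06 kPa.
σ'_f = 124.06 > σ'_p = 109 kPa, so the stress path crosses the preconsolidation pressure — recompression up to σ'_p, then virgin compression beyond:
S_c = H/(1+e₀)·[C_r·log₁₀(σ'_p/σ'_0) + C_c·log₁₀(σ'_f/σ'_p)]
    = 6.2/2.07 × [0.065×log₁₀(109/87.8) + 0.3×log₁₀(124.06/109)]
    = 2.9952 × [0.0061056 + 0.016862] = 0.06879 m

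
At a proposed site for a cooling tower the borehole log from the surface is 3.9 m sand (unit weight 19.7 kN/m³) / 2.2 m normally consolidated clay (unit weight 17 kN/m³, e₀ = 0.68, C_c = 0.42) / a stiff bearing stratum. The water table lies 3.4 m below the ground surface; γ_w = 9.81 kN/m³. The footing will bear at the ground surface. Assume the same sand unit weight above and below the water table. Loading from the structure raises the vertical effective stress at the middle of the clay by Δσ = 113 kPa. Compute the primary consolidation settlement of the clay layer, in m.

S_c ≈ 0.211 m

Mid-depth of clay below the ground surface: z = 3.9 + 2.2/2 = 5 m.
Total vertical stress at mid-clay: σ_v = 19.7×3.9 + 17×1.1 = 95.53 kPa.
Pore pressure: u = 9.81×(5 − 3.4) = 15.696 kPa.
Initial effective stress: σ'_0 = σ_v − u = 95.53 − 15.696 = 79.834 kPa.
Final effective stress: σ'_f = σ'_0 + Δσ = 79.834 + 113 = 192.83 kPa.
Normally consolidated clay, so the full stress increment lies on the virgin compression line:
S_c = C_c·H/(1+e₀)·log₁₀(σ'_f/σ'_0) = 0.42×2.2/(1+0.68)×log₁₀(192.83/79.834)
    = 0.55 × 0.38299 = 0.2106 m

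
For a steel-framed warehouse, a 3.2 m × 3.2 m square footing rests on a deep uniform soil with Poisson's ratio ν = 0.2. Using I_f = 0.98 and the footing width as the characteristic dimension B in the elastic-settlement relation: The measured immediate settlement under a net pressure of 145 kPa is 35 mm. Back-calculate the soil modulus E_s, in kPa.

E_s ≈ 12500 kPa

S_e = q·B·(1−ν²)/E_s · I_f  ⇒  E_s = q·B·(1−ν²)·I_f / S_e.
E_s = 145 × 3.2 × 0.96 × 0.98 / 0.035 = 12470 kPa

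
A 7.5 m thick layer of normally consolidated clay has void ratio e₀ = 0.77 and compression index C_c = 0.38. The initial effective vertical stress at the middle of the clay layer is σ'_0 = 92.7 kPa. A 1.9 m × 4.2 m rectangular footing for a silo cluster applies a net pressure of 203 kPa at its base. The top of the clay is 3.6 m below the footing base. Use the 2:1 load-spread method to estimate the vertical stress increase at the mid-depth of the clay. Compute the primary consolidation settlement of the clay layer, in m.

S_c ≈ 0.106 m

Mid-depth of clay below the footing base: z = 3.6 + 7.5/2 = 7.35 m.
Stress increase at mid-clay by the 2:1 spreading method:
Δσ = qBL/((B+z)(L+z)) = 203×1.9×4.2/((1.9+7.35)(4.2+7.35)) = 15.163 kPa
Final effective stress: σ'_f = σ'_0 + Δσ = 92.7 + 15.163 = 107.86 kPa.
Normally consolidated clay, so the full stress increment lies on the virgin compression line:
S_c = C_c·H/(1+e₀)·log₁₀(σ'_f/σ'_0) = 0.38×7.5/(1+0.77)×log₁₀(107.86/92.7)
    = 1.6102 × 0.065781 = 0.1059 m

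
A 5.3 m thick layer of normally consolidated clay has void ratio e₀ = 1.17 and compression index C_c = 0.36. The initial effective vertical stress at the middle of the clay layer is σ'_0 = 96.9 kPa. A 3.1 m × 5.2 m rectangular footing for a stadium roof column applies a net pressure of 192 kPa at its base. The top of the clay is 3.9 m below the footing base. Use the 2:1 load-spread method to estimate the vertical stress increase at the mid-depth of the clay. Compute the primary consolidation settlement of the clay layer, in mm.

Mid-depth of clay below the footing base: z = 3.9 + 5.3/2 = 6.55 m.
Stress increase at mid-clay by the 2:1 spreading method:
Δσ = qBL/((B+z)(L+z)) = 192×3.1×5.2/((3.1+6.55)(5.2+6.55)) = 27.296 kPa
Final effective stress: σ'_f = σ'_0 + Δσ = 96.9 + 27.296 = 124.2 kPa.
Normally consolidated clay, so the full stress increment lies on the virgin compression line:
S_c = C_c·H/(1+e₀)·log₁₀(σ'_f/σ'_0) = 0.36×5.3/(1+1.17)×log₁₀(124.2/96.9)
    = 0.87926 × 0.1078 = 0.09478 m

S_c ≈ 94.8 mm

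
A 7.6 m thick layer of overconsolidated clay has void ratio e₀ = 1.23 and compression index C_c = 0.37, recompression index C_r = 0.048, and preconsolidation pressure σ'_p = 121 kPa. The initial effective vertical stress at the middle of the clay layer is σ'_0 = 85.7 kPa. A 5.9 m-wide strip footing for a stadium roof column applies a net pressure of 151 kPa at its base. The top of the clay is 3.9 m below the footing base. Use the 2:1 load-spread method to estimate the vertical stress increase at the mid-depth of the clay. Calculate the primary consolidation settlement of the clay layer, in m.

Mid-depth of clay below the footing base: z = 3.9 + 7.6/2 = 7.7 m.
Stress increase at mid-clay by the 2:1 spreading method:
Δσ = qB/(B+z) = 151×5.9/(5.9+7.7) = 65.507 kPa
Final effective stress: σ'_f = 85.7 + 65.507 = 151.21 kPa.
σ'_f = 151.21 > σ'_p = 121 kPa, so the stress path crosses the preconsolidation pressure — recompression up to σ'_p, then virgin compression beyond:
S_c = H/(1+e₀)·[C_r·log₁₀(σ'_p/σ'_0) + C_c·log₁₀(σ'_f/σ'_p)]
    = 7.6/2.23 × [0.048×log₁₀(121/85.7) + 0.37×log₁₀(151.21/121)]
    = 3.4081 × [0.0071906 + 0.035814] = 0.1466 m

S_c ≈ 0.147 m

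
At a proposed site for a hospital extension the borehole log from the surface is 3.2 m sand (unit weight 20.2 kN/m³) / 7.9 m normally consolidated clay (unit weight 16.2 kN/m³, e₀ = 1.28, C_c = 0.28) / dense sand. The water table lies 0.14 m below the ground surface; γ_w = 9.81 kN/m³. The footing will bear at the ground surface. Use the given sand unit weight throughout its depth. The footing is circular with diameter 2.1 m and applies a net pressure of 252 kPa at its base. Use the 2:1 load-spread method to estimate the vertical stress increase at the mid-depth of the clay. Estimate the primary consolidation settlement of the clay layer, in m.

S_c ≈ 0.0827 m

Mid-depth of clay below the ground surface: z = 3.2 + 7.9/2 = 7.15 m.
Total vertical stress at mid-clay: σ_v = 20.2×3.2 + 16.2×3.95 = 128.63 kPa.
Pore pressure: u = 9.81×(7.15 − 0.14) = 68.768 kPa.
Initial effective stress: σ'_0 = σ_v − u = 128.63 − 68.768 = 59.862 kPa.
Stress increase at mid-clay by the 2:1 spreading method:
Δσ ≈ qD²/(D+z)² = 252×2.1²/(2.1+7.15)² = 12.988 kPa
Final effective stress: σ'_f = σ'_0 + Δσ = 59.862 + 12.988 = 72.85 kPa.
Normally consolidated clay, so the full stress increment lies on the virgin compression line:
S_c = C_c·H/(1+e₀)·log₁₀(σ'_f/σ'_0) = 0.28×7.9/(1+1.28)×log₁₀(72.85/59.862)
    = 0.97018 × 0.085278 = 0.08274 m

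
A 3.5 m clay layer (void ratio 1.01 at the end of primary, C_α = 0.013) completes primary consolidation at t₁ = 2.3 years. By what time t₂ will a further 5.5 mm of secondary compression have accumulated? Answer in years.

S_s = C_α·H/(1+e_p)·log₁₀(t₂/t₁) ⇒ log₁₀(t₂/t₁) = S_s·(1+e_p)/(C_α·H).
log₁₀(t₂/t₁) = 0.0055 × (1+1.01) / (0.013×3.5) = 0.243
t₂ = t₁ × 10^0.243 = 2.3 × 1.75 = 4.024 years

t₂ ≈ 4.02 years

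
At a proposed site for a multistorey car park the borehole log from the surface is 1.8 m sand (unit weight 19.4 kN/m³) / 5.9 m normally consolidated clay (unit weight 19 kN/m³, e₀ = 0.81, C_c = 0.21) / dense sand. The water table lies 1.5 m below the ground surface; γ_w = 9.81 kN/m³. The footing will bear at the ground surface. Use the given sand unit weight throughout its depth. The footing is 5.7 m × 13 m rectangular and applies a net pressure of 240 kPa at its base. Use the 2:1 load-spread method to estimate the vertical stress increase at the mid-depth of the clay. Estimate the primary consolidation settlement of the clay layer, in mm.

S_c ≈ 287 mm

Mid-depth of clay below the ground surface: z = 1.8 + 5.9/2 = 4.75 m.
Total vertical stress at mid-clay: σ_v = 19.4×1.8 + 19×2.95 = 90.97 kPa.
Pore pressure: u = 9.81×(4.75 − 1.5) = 31.883 kPa.
Initial effective stress: σ'_0 = σ_v − u = 90.97 − 31.883 = 59.087 kPa.
Stress increase at mid-clay by the 2:1 spreading method:
Δσ = qBL/((B+z)(L+z)) = 240×5.7×13/((5.7+4.75)(13+4.75)) = 95.877 kPa
Final effective stress: σ'_f = σ'_0 + Δσ = 59.087 + 95.877 = 154.96 kPa.
Normally consolidated clay, so the full stress increment lies on the virgin compression line:
S_c = C_c·H/(1+e₀)·log₁₀(σ'_f/σ'_0) = 0.21×5.9/(1+0.81)×log₁₀(154.96/59.087)
    = 0.68453 × 0.41873 = 0.2866 m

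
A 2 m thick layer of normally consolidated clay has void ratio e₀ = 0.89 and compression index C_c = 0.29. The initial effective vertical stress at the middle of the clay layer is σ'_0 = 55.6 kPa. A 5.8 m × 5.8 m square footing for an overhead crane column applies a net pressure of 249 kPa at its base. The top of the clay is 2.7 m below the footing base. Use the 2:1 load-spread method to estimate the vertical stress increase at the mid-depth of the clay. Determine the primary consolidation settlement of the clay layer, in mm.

Mid-depth of clay below the footing base: z = 2.7 + 2/2 = 3.7 m.
Stress increase at mid-clay by the 2:1 spreading method:
Δσ = qBL/((B+z)(L+z)) = 249×5.8×5.8/((5.8+3.7)(5.8+3.7)) = 92.813 kPa
Final effective stress: σ'_f = σ'_0 + Δσ = 55.6 + 92.813 = 148.41 kPa.
Normally consolidated clay, so the full stress increment lies on the virgin compression line:
S_c = C_c·H/(1+e₀)·log₁₀(σ'_f/σ'_0) = 0.29×2/(1+0.89)×log₁₀(148.41/55.6)
    = 0.30688 × 0.42639 = 0.1309 m

S_c ≈ 131 mm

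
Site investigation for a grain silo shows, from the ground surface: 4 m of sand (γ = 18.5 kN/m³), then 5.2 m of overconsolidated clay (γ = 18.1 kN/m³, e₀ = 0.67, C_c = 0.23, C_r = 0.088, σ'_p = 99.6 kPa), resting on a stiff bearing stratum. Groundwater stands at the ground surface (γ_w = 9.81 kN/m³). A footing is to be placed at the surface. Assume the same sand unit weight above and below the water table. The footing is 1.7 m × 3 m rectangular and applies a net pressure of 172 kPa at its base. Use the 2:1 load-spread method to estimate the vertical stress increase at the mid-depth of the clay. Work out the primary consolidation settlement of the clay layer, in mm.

Mid-depth of clay below the ground surface: z = 4 + 5.2/2 = 6.6 m.
Total vertical stress at mid-clay: σ_v = 18.5×4 + 18.1×2.6 = 121.06 kPa.
Pore pressure: u = 9.81×(6.6 − 0) = 64.746 kPa.
Initial effective stress: σ'_0 = σ_v − u = 121.06 − 64.746 = 56.314 kPa.
Stress increase at mid-clay by the 2:1 spreading method:
Δσ = qBL/((B+z)(L+z)) = 172×1.7×3/((1.7+6.6)(3+6.6)) = 11.009 kPa
Final effective stress: σ'_f = 56.314 + 11.009 = 67.323 kPa.
σ'_f = 67.323 ≤ σ'_p = 99.6 kPa, so the clay remains overconsolidated and only the recompression index applies:
S_c = C_r·H/(1+e₀)·log₁₀(σ'_f/σ'_0) = 0.088×5.2/1.67×log₁₀(67.323/56.314)
    = 0.27401 × 0.077547 = 0.02125 m

S_c ≈ 21.2 mm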